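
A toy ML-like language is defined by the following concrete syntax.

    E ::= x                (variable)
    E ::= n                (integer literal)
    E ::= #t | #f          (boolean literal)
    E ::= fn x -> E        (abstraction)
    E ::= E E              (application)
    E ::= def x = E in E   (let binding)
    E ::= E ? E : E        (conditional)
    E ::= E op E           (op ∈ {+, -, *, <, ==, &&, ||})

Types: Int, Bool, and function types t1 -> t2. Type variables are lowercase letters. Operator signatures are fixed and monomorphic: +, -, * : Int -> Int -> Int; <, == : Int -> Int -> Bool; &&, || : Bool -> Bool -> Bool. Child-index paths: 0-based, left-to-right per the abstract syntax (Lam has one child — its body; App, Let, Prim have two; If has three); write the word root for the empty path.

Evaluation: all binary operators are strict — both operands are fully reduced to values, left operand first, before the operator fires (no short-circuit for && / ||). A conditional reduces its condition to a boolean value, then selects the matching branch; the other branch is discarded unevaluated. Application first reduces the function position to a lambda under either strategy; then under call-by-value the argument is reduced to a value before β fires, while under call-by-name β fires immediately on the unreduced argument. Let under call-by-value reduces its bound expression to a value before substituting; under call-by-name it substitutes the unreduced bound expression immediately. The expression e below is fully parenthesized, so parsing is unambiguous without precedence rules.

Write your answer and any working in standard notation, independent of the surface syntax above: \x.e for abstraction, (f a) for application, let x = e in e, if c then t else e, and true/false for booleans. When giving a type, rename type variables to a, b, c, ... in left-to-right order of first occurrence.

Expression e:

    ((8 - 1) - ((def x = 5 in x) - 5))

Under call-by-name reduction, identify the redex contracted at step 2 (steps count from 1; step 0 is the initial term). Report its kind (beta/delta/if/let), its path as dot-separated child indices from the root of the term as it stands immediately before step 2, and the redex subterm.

Answer: let at 1.0 : (let x = 5 in x)

Working:
step 0: ((8 - 1) - ((let x = 5 in x) - 5))
step 1: [delta@0] (7 - ((let x = 5 in x) - 5))
step 2: [let@1.0] (7 - (5 - 5))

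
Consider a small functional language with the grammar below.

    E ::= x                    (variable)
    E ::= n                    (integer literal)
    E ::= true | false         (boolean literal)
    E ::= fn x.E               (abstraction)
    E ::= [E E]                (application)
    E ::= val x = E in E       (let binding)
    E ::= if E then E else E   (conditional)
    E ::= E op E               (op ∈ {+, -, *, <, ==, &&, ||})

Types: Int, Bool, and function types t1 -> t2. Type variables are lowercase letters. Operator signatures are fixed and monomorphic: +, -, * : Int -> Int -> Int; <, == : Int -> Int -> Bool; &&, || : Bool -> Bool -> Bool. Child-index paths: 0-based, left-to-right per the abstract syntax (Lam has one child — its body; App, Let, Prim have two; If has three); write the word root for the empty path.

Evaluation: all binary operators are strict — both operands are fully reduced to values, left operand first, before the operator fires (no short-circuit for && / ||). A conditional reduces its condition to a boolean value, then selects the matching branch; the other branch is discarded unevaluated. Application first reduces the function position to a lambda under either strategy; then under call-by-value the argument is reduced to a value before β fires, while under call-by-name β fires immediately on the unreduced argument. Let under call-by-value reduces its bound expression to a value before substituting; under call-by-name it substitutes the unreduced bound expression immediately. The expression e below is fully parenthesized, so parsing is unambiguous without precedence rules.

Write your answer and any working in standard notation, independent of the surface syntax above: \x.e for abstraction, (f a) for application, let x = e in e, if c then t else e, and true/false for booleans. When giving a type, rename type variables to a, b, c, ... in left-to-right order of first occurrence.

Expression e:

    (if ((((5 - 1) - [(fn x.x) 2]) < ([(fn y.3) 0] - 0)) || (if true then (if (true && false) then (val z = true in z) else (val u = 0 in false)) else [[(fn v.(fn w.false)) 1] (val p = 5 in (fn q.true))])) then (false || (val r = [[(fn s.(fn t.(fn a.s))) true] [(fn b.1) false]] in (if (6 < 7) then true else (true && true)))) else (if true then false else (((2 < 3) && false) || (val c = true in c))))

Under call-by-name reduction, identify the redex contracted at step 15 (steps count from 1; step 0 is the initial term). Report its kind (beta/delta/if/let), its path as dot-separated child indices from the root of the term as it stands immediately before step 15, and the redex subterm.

Working:
step 0: (if ((((5 - 1) - ((\x.x) 2)) < (((\y.3) 0) - 0)) || (if true then (if (true && false) then (let z = true in z) else (let u = 0 in false)) else (((\v.(\w.false)) 1) (let p = 5 in (\q.true))))) then (false || (let r = (((\s.(\t.(\a.s))) true) ((\b.1) false)) in (if (6 < 7) then true else (true && true)))) else (if true then false else (((2 < 3) && false) || (let c = true in c))))
step 1: [delta@0.0.0.0] (if (((4 - ((\x.x) 2)) < (((\y.3) 0) - 0)) || (if true then (if (true && false) then (let z = true in z) else (let u = 0 in false)) else (((\v.(\w.false)) 1) (let p = 5 in (\q.true))))) then (false || (let r = (((\s.(\t.(\a.s))) true) ((\b.1) false)) in (if (6 < 7) then true else (true && true)))) else (if true then false else (((2 < 3) && false) || (let c = true in c))))
step 2: [beta@0.0.0.1] (if (((4 - 2) < (((\y.3) 0) - 0)) || (if true then (if (true && false) then (let z = true in z) else (let u = 0 in false)) else (((\v.(\w.false)) 1) (let p = 5 in (\q.true))))) then (false || (let r = (((\s.(\t.(\a.s))) true) ((\b.1) false)) in (if (6 < 7) then true else (true && true)))) else (if true then false else (((2 < 3) && false) || (let c = true in c))))
step 3: [delta@0.0.0] (if ((2 < (((\y.3) 0) - 0)) || (if true then (if (true && false) then (let z = true in z) else (let u = 0 in false)) else (((\v.(\w.false)) 1) (let p = 5 in (\q.true))))) then (false || (let r = (((\s.(\t.(\a.s))) true) ((\b.1) false)) in (if (6 < 7) then true else (true && true)))) else (if true then false else (((2 < 3) && false) || (let c = true in c))))
step 4: [beta@0.0.1.0] (if ((2 < (3 - 0)) || (if true then (if (true && false) then (let z = true in z) else (let u = 0 in false)) else (((\v.(\w.false)) 1) (let p = 5 in (\q.true))))) then (false || (let r = (((\s.(\t.(\a.s))) true) ((\b.1) false)) in (if (6 < 7) then true else (true && true)))) else (if true then false else (((2 < 3) && false) || (let c = true in c))))
step 5: [delta@0.0.1] (if ((2 < 3) || (if true then (if (true && false) then (let z = true in z) else (let u = 0 in false)) else (((\v.(\w.false)) 1) (let p = 5 in (\q.true))))) then (false || (let r = (((\s.(\t.(\a.s))) true) ((\b.1) false)) in (if (6 < 7) then true else (true && true)))) else (if true then false else (((2 < 3) && false) || (let c = true in c))))
step 6: [delta@0.0] (if (true || (if true then (if (true && false) then (let z = true in z) else (let u = 0 in false)) else (((\v.(\w.false)) 1) (let p = 5 in (\q.true))))) then (false || (let r = (((\s.(\t.(\a.s))) true) ((\b.1) false)) in (if (6 < 7) then true else (true && true)))) else (if true then false else (((2 < 3) && false) || (let c = true in c))))
step 7: [if@0.1] (if (true || (if (true && false) then (let z = true in z) else (let u = 0 in false))) then (false || (let r = (((\s.(\t.(\a.s))) true) ((\b.1) false)) in (if (6 < 7) then true else (true && true)))) else (if true then false else (((2 < 3) && false) || (let c = true in c))))
step 8: [delta@0.1.0] (if (true || (if false then (let z = true in z) else (let u = 0 in false))) then (false || (let r = (((\s.(\t.(\a.s))) true) ((\b.1) false)) in (if (6 < 7) then true else (true && true)))) else (if true then false else (((2 < 3) && false) || (let c = true in c))))
step 9: [if@0.1] (if (true || (let u = 0 in false)) then (false || (let r = (((\s.(\t.(\a.s))) true) ((\b.1) false)) in (if (6 < 7) then true else (true && true)))) else (if true then false else (((2 < 3) && false) || (let c = true in c))))
step 10: [let@0.1] (if (true || false) then (false || (let r = (((\s.(\t.(\a.s))) true) ((\b.1) false)) in (if (6 < 7) then true else (true && true)))) else (if true then false else (((2 < 3) && false) || (let c = true in c))))
step 11: [delta@0] (if true then (false || (let r = (((\s.(\t.(\a.s))) true) ((\b.1) false)) in (if (6 < 7) then true else (true && true)))) else (if true then false else (((2 < 3) && false) || (let c = true in c))))
step 12: [if@root] (false || (let r = (((\s.(\t.(\a.s))) true) ((\b.1) false)) in (if (6 < 7) then true else (true && true))))
step 13: [let@1] (false || (if (6 < 7) then true else (true && true)))
step 14: [delta@1.0] (false || (if true then true else (true && true)))
step 15: [if@1] (false || true)

Answer: if at 1 : (if true then true else (true && true))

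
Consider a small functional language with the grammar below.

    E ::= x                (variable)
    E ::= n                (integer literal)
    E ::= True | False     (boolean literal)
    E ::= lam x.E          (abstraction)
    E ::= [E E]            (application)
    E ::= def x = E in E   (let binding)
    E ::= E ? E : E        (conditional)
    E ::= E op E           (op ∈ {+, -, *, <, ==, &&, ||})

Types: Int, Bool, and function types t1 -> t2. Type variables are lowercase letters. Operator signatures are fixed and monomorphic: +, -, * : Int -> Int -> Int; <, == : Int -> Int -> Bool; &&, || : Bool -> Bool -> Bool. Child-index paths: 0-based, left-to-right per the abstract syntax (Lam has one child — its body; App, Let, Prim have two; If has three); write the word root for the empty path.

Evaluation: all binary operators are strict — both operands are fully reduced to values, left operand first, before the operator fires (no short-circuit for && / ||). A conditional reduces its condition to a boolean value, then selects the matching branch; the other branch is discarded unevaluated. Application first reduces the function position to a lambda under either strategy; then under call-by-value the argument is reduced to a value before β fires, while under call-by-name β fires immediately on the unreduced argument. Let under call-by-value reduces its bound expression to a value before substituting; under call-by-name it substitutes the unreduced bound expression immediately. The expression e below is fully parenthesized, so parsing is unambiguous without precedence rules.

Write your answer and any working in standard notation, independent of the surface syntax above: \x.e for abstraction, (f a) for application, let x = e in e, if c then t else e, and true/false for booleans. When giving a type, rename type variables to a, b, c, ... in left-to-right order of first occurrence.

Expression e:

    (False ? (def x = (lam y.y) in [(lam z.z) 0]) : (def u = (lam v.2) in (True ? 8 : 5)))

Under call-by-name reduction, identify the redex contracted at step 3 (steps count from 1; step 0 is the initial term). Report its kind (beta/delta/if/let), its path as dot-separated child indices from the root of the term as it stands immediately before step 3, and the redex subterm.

Working:
step 0: (if false then (let x = (\y.y) in ((\z.z) 0)) else (let u = (\v.2) in (if true then 8 else 5)))
step 1: [if@root] (let u = (\v.2) in (if true then 8 else 5))
step 2: [let@root] (if true then 8 else 5)
step 3: [if@root] 8

Answer: if at root : (if true then 8 else 5)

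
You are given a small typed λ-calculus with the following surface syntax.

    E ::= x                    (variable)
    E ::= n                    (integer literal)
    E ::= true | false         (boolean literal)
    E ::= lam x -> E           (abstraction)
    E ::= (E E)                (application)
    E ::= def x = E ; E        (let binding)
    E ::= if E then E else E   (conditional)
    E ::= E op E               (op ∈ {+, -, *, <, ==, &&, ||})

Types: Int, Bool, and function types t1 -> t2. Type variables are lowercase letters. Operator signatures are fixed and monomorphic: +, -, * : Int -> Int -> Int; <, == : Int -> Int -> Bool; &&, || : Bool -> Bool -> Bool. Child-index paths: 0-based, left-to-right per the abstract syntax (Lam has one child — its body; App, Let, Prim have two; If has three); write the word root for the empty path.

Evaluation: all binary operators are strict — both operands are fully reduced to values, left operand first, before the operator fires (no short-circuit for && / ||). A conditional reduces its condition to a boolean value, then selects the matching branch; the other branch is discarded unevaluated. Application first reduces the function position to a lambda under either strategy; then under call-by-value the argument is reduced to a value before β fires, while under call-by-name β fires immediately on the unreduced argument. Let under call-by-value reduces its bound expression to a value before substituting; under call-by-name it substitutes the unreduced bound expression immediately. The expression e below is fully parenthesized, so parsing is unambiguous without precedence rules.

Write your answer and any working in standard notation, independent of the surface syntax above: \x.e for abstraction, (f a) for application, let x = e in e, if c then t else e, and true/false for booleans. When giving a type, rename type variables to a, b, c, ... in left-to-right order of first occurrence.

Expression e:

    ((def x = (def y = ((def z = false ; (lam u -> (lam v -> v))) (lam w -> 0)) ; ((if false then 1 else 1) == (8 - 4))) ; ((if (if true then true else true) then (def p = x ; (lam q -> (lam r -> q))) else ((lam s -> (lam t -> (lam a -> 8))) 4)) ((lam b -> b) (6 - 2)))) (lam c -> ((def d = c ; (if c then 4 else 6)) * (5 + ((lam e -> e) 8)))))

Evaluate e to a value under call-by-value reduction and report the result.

Trace:
step 0: ((let x = (let y = ((let z = false in (\u.(\v.v))) (\w.0)) in ((if false then 1 else 1) == (8 - 4))) in ((if (if true then true else true) then (let p = x in (\q.(\r.q))) else ((\s.(\t.(\a.8))) 4)) ((\b.b) (6 - 2)))) (\c.((let d = c in (if c then 4 else 6)) * (5 + ((\e.e) 8)))))
step 1: [let@0.0.0.0] ((let x = (let y = ((\u.(\v.v)) (\w.0)) in ((if false then 1 else 1) == (8 - 4))) in ((if (if true then true else true) then (let p = x in (\q.(\r.q))) else ((\s.(\t.(\a.8))) 4)) ((\b.b) (6 - 2)))) (\c.((let d = c in (if c then 4 else 6)) * (5 + ((\e.e) 8)))))
step 2: [beta@0.0.0] ((let x = (let y = (\v.v) in ((if false then 1 else 1) == (8 - 4))) in ((if (if true then true else true) then (let p = x in (\q.(\r.q))) else ((\s.(\t.(\a.8))) 4)) ((\b.b) (6 - 2)))) (\c.((let d = c in (if c then 4 else 6)) * (5 + ((\e.e) 8)))))
step 3: [let@0.0] ((let x = ((if false then 1 else 1) == (8 - 4)) in ((if (if true then true else true) then (let p = x in (\q.(\r.q))) else ((\s.(\t.(\a.8))) 4)) ((\b.b) (6 - 2)))) (\c.((let d = c in (if c then 4 else 6)) * (5 + ((\e.e) 8)))))
step 4: [if@0.0.0] ((let x = (1 == (8 - 4)) in ((if (if true then true else true) then (let p = x in (\q.(\r.q))) else ((\s.(\t.(\a.8))) 4)) ((\b.b) (6 - 2)))) (\c.((let d = c in (if c then 4 else 6)) * (5 + ((\e.e) 8)))))
step 5: [delta@0.0.1] ((let x = (1 == 4) in ((if (if true then true else true) then (let p = x in (\q.(\r.q))) else ((\s.(\t.(\a.8))) 4)) ((\b.b) (6 - 2)))) (\c.((let d = c in (if c then 4 else 6)) * (5 + ((\e.e) 8)))))
step 6: [delta@0.0] ((let x = false in ((if (if true then true else true) then (let p = x in (\q.(\r.q))) else ((\s.(\t.(\a.8))) 4)) ((\b.b) (6 - 2)))) (\c.((let d = c in (if c then 4 else 6)) * (5 + ((\e.e) 8)))))
step 7: [let@0] (((if (if true then true else true) then (let p = false in (\q.(\r.q))) else ((\s.(\t.(\a.8))) 4)) ((\b.b) (6 - 2))) (\c.((let d = c in (if c then 4 else 6)) * (5 + ((\e.e) 8)))))
step 8: [if@0.0.0] (((if true then (let p = false in (\q.(\r.q))) else ((\s.(\t.(\a.8))) 4)) ((\b.b) (6 - 2))) (\c.((let d = c in (if c then 4 else 6)) * (5 + ((\e.e) 8)))))
step 9: [if@0.0] (((let p = false in (\q.(\r.q))) ((\b.b) (6 - 2))) (\c.((let d = c in (if c then 4 else 6)) * (5 + ((\e.e) 8)))))
step 10: [let@0.0] (((\q.(\r.q)) ((\b.b) (6 - 2))) (\c.((let d = c in (if c then 4 else 6)) * (5 + ((\e.e) 8)))))
step 11: [delta@0.1.1] (((\q.(\r.q)) ((\b.b) 4)) (\c.((let d = c in (if c then 4 else 6)) * (5 + ((\e.e) 8)))))
step 12: [beta@0.1] (((\q.(\r.q)) 4) (\c.((let d = c in (if c then 4 else 6)) * (5 + ((\e.e) 8)))))
step 13: [beta@0] ((\r.4) (\c.((let d = c in (if c then 4 else 6)) * (5 + ((\e.e) 8)))))
step 14: [beta@root] 4

Answer: 4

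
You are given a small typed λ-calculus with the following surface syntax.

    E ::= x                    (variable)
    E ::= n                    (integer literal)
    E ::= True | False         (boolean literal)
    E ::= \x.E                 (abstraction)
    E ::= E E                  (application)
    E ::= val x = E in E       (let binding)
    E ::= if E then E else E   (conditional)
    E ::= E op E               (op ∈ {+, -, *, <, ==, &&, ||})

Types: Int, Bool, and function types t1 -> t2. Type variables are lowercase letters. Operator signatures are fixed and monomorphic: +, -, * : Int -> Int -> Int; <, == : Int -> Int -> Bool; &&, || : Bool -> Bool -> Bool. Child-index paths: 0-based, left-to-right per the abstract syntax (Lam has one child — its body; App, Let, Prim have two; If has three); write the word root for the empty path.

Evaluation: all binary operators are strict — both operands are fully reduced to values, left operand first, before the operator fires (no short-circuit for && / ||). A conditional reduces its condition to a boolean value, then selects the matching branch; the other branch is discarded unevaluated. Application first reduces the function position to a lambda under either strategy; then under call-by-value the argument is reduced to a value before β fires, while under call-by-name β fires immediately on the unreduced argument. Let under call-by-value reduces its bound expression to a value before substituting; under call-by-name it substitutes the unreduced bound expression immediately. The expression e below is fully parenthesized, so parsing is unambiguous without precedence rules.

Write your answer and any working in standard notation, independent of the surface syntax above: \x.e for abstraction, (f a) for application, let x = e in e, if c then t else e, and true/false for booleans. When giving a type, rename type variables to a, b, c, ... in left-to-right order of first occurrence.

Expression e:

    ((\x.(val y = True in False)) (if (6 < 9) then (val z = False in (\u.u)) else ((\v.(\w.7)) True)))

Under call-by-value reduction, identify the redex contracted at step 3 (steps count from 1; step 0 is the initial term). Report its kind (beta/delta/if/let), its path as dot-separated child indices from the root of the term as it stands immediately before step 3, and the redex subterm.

Trace:
step 0: ((\x.(let y = true in false)) (if (6 < 9) then (let z = false in (\u.u)) else ((\v.(\w.7)) true)))
step 1: [delta@1.0] ((\x.(let y = true in false)) (if true then (let z = false in (\u.u)) else ((\v.(\w.7)) true)))
step 2: [if@1] ((\x.(let y = true in false)) (let z = false in (\u.u)))
step 3: [let@1] ((\x.(let y = true in false)) (\u.u))

Answer: let at 1 : (let z = false in (\u.u))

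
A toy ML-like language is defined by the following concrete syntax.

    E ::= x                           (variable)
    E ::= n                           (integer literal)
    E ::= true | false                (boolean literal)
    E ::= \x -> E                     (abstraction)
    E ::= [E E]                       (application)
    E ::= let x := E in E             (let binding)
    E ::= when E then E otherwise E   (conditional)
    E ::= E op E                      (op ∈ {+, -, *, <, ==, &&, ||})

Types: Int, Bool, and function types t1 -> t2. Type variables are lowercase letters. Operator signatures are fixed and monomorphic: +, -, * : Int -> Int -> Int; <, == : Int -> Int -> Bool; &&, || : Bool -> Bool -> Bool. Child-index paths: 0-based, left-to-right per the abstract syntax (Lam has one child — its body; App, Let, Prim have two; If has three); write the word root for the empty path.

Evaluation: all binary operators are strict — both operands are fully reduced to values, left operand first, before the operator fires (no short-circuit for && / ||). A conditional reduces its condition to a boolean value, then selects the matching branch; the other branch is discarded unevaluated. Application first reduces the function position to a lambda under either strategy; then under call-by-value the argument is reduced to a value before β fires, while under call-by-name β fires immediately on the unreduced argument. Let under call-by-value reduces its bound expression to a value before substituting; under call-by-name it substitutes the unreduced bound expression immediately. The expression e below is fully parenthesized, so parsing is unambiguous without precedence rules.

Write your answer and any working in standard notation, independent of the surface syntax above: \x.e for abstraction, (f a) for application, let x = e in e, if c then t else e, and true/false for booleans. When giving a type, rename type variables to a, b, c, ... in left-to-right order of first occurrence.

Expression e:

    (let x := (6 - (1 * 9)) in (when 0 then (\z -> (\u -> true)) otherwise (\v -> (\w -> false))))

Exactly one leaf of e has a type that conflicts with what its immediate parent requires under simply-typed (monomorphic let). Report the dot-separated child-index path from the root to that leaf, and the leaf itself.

Derivation:
  unify Int ~ Int
  unify Int ~ Int
  unify Int ~ Int
  unify Int ~ Int
let x : Int
  unify Int ~ Bool
  FAIL: mismatch Int ~ Bool

Answer: 1.0 : 0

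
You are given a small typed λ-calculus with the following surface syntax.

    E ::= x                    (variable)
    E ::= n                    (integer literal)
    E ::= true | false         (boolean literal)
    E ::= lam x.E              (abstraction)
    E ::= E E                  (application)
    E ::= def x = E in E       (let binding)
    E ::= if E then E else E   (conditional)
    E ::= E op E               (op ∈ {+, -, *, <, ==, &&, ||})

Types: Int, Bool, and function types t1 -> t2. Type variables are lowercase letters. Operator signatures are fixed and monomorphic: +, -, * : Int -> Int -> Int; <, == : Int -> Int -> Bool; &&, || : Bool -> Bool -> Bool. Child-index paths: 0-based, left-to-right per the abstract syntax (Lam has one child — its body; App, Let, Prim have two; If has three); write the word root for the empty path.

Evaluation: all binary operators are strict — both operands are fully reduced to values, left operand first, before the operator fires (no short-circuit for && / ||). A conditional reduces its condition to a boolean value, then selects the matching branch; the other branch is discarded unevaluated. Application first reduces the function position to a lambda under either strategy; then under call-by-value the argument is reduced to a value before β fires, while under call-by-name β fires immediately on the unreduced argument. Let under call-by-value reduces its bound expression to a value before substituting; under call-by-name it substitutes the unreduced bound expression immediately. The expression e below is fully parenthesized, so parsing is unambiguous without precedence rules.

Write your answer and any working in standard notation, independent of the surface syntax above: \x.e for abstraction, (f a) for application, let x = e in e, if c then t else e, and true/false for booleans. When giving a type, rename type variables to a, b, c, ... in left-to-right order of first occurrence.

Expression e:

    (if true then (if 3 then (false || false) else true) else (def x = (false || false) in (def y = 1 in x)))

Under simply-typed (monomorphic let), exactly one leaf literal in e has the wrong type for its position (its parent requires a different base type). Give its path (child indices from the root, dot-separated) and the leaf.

Answer: 1.0 : 3

Derivation:
  unify Bool ~ Bool
  unify Int ~ Bool
  FAIL: mismatch Int ~ Bool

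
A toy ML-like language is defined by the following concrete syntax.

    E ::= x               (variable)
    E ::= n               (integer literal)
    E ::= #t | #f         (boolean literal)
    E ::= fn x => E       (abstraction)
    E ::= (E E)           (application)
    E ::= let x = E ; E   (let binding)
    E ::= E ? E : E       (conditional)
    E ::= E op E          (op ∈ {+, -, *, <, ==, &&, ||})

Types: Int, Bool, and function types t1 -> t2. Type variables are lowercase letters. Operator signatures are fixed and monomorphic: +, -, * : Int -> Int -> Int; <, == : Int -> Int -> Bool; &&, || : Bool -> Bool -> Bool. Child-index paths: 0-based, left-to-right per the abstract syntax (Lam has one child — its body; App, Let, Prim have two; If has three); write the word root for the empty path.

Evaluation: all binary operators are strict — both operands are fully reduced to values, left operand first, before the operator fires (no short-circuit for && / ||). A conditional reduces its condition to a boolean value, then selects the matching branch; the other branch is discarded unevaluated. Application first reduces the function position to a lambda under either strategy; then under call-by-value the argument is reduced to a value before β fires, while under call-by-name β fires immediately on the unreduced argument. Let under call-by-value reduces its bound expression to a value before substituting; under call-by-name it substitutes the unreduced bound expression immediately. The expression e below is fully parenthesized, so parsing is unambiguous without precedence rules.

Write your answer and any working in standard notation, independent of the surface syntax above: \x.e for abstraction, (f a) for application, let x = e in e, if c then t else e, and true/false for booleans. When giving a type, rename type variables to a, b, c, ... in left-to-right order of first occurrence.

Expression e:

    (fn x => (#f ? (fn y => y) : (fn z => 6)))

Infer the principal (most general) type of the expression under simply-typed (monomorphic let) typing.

Derivation:
  unify Bool ~ Bool
y : b
\y._ : b -> b
\z._ : c -> Int
  unify b -> b ~ c -> Int
  unify b ~ c
  unify c ~ Int
\x._ : a -> Int -> Int

Answer: a -> Int -> Int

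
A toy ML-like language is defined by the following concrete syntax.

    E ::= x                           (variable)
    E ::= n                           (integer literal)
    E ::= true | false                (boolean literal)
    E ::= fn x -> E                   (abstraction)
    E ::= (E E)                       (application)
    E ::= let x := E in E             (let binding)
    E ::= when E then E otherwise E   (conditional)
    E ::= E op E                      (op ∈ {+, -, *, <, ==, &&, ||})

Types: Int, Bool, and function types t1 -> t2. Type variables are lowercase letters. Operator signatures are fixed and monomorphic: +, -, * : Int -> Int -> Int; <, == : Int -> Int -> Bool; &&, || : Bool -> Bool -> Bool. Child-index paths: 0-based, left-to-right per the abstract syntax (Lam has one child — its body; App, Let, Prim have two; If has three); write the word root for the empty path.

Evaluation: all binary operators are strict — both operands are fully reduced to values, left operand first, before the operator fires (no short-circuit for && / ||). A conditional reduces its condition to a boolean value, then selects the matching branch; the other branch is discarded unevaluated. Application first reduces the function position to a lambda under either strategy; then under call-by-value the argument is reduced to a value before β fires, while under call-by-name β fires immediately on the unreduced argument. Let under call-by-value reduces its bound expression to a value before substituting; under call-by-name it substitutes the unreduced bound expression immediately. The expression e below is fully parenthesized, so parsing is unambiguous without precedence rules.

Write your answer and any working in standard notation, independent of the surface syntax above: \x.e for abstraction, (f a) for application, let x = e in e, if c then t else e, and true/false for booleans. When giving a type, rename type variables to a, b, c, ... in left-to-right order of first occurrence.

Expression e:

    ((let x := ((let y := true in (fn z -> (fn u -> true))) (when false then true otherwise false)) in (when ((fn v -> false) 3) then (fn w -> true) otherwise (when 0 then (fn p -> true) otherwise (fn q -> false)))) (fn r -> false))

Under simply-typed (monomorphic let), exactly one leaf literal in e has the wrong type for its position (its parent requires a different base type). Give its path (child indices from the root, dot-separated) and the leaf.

Answer: 0.1.2.0 : 0

Trace:
let y : Bool
\u._ : b -> Bool
\z._ : a -> b -> Bool
  unify Bool ~ Bool
  unify Bool ~ Bool
  unify a -> b -> Bool ~ Bool -> c
  unify a ~ Bool
  unify b -> Bool ~ c
_ _ : b -> Bool
let x : b -> Bool
\v._ : d -> Bool
  unify d -> Bool ~ Int -> e
  unify d ~ Int
  unify Bool ~ e
_ _ : Bool
  unify Bool ~ Bool
\w._ : f -> Bool
  unify Int ~ Bool
  FAIL: mismatch Int ~ Bool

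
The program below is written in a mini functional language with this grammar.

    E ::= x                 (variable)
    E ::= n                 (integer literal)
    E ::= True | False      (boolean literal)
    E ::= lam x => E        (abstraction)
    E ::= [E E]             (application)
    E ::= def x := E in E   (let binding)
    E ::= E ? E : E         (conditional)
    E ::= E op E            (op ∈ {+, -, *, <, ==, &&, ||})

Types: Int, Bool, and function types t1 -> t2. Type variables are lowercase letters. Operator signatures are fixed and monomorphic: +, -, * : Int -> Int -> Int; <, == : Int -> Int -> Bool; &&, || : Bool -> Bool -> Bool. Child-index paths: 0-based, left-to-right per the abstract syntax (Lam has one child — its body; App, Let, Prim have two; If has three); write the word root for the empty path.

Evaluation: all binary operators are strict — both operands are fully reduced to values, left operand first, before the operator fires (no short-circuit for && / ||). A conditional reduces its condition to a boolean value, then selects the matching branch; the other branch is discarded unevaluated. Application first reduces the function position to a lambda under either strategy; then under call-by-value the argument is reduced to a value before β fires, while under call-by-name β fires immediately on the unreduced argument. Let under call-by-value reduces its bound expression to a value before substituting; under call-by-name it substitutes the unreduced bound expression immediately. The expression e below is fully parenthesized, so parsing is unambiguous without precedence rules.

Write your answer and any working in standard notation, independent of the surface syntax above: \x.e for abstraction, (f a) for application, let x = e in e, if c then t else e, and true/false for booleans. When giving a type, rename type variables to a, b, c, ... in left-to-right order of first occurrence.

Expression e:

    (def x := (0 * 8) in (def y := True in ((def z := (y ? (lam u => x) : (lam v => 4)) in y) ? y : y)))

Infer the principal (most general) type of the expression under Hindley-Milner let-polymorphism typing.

Answer: Bool

Trace:
  unify Int ~ Int
  unify Int ~ Int
let x : Int
let y : Bool
y : Bool
  unify Bool ~ Bool
x : Int
\u._ : a -> Int
\v._ : b -> Int
  unify a -> Int ~ b -> Int
  unify a ~ b
  unify Int ~ Int
let z : forall. b -> Int
y : Bool
  unify Bool ~ Bool
y : Bool
y : Bool
  unify Bool ~ Bool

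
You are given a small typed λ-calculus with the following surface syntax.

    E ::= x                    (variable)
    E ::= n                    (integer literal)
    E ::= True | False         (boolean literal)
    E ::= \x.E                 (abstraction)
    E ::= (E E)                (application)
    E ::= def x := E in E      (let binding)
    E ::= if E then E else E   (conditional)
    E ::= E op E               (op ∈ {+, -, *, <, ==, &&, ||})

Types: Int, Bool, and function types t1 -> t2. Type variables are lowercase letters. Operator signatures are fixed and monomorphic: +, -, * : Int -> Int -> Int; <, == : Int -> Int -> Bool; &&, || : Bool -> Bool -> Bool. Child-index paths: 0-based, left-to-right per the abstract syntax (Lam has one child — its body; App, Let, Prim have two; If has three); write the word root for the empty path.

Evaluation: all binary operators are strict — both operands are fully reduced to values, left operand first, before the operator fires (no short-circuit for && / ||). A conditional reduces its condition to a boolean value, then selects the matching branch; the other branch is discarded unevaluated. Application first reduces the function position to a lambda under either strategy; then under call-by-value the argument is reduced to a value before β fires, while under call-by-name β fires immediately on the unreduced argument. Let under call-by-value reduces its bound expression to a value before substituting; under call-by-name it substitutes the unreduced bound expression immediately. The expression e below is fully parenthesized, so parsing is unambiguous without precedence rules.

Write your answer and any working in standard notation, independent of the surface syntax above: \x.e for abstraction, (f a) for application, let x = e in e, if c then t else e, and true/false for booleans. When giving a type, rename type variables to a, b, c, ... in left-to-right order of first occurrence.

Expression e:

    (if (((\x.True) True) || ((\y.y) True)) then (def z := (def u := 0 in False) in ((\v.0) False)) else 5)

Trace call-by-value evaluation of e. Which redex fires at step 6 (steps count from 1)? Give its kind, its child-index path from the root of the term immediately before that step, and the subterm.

Answer: let at root : (let z = false in ((\v.0) false))

Derivation:
step 0: (if (((\x.true) true) || ((\y.y) true)) then (let z = (let u = 0 in false) in ((\v.0) false)) else 5)
step 1: [beta@0.0] (if (true || ((\y.y) true)) then (let z = (let u = 0 in false) in ((\v.0) false)) else 5)
step 2: [beta@0.1] (if (true || true) then (let z = (let u = 0 in false) in ((\v.0) false)) else 5)
step 3: [delta@0] (if true then (let z = (let u = 0 in false) in ((\v.0) false)) else 5)
step 4: [if@root] (let z = (let u = 0 in false) in ((\v.0) false))
step 5: [let@0] (let z = false in ((\v.0) false))
step 6: [let@root] ((\v.0) false)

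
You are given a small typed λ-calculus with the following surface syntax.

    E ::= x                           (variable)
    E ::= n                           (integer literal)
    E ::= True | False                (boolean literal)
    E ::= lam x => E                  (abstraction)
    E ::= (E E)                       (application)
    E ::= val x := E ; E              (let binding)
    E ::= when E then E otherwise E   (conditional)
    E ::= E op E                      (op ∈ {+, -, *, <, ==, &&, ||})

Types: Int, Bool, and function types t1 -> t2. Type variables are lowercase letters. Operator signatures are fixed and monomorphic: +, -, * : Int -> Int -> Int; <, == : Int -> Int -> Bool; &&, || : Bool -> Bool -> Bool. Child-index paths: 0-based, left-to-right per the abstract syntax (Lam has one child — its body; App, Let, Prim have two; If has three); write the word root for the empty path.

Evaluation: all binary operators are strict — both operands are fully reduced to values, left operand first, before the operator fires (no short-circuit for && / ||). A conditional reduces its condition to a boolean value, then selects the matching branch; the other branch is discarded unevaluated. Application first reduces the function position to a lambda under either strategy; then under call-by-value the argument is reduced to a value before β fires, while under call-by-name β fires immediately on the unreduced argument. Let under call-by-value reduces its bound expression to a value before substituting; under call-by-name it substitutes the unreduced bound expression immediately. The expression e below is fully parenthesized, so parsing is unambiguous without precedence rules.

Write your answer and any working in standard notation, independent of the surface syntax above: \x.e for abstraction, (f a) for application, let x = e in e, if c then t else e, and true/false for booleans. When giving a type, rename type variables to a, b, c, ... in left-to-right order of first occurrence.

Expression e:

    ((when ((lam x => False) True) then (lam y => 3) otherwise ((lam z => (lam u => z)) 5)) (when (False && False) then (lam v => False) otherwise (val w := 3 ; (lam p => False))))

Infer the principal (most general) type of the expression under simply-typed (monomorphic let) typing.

Trace:
\x._ : a -> Bool
  unify a -> Bool ~ Bool -> b
  unify a ~ Bool
  unify Bool ~ b
_ _ : Bool
  unify Bool ~ Bool
\y._ : c -> Int
z : d
\u._ : e -> d
\z._ : d -> e -> d
  unify d -> e -> d ~ Int -> f
  unify d ~ Int
  unify e -> Int ~ f
_ _ : e -> Int
  unify c -> Int ~ e -> Int
  unify c ~ e
  unify Int ~ Int
  unify Bool ~ Bool
  unify Bool ~ Bool
  unify Bool ~ Bool
\v._ : g -> Bool
let w : Int
\p._ : h -> Bool
  unify g -> Bool ~ h -> Bool
  unify g ~ h
  unify Bool ~ Bool
  unify e -> Int ~ (h -> Bool) -> i
  unify e ~ h -> Bool
  unify Int ~ i
_ _ : Int

Answer: Int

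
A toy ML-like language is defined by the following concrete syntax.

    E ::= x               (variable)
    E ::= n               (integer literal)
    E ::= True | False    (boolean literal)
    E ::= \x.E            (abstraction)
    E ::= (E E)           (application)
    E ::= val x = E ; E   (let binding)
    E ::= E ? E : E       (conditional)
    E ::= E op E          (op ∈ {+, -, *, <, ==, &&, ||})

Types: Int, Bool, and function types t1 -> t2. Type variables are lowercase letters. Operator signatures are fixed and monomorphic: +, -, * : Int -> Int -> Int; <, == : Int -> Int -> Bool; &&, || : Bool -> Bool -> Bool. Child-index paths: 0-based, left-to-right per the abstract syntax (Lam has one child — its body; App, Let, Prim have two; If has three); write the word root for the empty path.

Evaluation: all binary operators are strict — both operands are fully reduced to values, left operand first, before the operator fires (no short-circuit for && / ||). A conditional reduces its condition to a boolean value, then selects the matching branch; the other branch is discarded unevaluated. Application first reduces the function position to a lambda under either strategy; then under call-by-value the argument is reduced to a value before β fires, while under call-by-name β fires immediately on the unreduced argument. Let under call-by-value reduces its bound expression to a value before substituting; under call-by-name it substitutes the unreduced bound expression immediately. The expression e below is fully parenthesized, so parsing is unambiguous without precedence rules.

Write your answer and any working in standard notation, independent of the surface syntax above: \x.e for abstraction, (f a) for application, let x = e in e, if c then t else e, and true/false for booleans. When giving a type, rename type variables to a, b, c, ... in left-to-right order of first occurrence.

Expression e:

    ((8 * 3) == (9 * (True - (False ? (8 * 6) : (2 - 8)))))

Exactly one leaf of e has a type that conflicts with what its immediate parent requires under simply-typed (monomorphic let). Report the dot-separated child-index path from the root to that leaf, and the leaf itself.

Answer: 1.1.0 : true

Derivation:
  unify Int ~ Int
  unify Int ~ Int
  unify Int ~ Int
  unify Int ~ Int
  unify Bool ~ Int
  FAIL: mismatch Bool ~ Int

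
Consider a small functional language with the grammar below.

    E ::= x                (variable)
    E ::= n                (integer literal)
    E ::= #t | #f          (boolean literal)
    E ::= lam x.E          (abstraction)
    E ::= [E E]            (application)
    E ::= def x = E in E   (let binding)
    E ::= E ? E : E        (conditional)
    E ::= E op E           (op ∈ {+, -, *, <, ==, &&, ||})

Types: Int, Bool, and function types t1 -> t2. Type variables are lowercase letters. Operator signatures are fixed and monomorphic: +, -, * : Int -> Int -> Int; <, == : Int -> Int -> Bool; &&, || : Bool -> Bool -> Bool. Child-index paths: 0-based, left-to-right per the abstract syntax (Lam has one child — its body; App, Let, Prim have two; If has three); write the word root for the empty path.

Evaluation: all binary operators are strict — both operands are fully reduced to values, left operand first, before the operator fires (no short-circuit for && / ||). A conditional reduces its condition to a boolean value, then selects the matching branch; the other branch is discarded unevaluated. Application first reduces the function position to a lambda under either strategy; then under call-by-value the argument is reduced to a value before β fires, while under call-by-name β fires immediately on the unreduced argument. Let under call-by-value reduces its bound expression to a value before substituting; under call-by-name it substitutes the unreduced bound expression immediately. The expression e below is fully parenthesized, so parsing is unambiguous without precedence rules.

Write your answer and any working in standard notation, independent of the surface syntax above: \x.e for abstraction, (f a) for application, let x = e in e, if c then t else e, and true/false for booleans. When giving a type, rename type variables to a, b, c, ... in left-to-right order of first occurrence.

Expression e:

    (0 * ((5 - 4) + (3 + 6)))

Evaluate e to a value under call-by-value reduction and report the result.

Answer: 0

Trace:
step 0: (0 * ((5 - 4) + (3 + 6)))
step 1: [delta@1.0] (0 * (1 + (3 + 6)))
step 2: [delta@1.1] (0 * (1 + 9))
step 3: [delta@1] (0 * 10)
step 4: [delta@root] 0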